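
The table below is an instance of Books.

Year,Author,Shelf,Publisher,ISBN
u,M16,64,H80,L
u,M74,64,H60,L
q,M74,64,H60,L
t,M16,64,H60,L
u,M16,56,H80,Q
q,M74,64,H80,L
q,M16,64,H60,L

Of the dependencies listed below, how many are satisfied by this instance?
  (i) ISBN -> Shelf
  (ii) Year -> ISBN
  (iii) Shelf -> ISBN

(i) ISBN -> Shelf: every LHS value maps to a single RHS value — holds.
(ii) Year -> ISBN: Year=u: 3 rows → ISBN takes values {L, Q} — violation — fails.
(iii) Shelf -> ISBN: every LHS value maps to a single RHS value — holds.
2 of the 3 dependencies hold.

2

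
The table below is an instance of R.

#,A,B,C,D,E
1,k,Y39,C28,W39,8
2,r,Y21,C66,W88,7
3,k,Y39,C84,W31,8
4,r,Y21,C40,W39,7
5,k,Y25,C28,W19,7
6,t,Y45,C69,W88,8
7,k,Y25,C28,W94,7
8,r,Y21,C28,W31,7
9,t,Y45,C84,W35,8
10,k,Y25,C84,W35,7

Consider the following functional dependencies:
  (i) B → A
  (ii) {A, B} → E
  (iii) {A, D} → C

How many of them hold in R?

3

(i) B → A: every LHS value maps to a single RHS value — holds.
(ii) {A, B} → E: every LHS value maps to a single RHS value — holds.
(iii) {A, D} → C: every LHS value maps to a single RHS value — holds.
3 of the 3 dependencies hold.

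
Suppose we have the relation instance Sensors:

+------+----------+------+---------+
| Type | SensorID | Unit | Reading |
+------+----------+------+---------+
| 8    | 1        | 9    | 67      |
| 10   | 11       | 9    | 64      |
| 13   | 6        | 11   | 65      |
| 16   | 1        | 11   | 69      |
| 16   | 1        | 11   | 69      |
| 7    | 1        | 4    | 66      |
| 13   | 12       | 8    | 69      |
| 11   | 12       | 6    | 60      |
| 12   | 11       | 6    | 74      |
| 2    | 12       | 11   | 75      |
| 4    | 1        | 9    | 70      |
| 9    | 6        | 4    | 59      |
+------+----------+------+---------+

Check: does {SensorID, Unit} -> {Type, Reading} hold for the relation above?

No

(SensorID=1, Unit=9): 2 rows → {Type,Reading} takes values {(8, 67), (4, 70)} — violation
(SensorID=11, Unit=9): 1 row → {Type,Reading} = (10, 64) ✓
(SensorID=6, Unit=11): 1 row → {Type,Reading} = (13, 65) ✓
(SensorID=1, Unit=11): 2 rows → {Type,Reading} = (16, 69), (16, 69) ✓
(SensorID=1, Unit=4): 1 row → {Type,Reading} = (7, 66) ✓
(SensorID=12, Unit=8): 1 row → {Type,Reading} = (13, 69) ✓
(SensorID=12, Unit=6): 1 row → {Type,Reading} = (11, 60) ✓
(SensorID=11, Unit=6): 1 row → {Type,Reading} = (12, 74) ✓
(SensorID=12, Unit=11): 1 row → {Type,Reading} = (2, 75) ✓
(SensorID=6, Unit=4): 1 row → {Type,Reading} = (9, 59) ✓
Two rows agree on {SensorID, Unit} but differ on {Type, Reading}, so {SensorID, Unit} -> {Type, Reading} does not hold.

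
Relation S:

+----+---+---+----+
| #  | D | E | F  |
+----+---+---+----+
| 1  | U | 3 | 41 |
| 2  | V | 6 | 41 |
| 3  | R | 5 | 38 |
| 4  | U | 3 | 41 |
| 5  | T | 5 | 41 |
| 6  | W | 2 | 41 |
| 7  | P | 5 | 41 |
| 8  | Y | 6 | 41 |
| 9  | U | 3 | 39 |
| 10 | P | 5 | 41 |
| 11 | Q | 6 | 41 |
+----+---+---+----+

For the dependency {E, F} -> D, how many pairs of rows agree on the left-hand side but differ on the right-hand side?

(E=3, F=41): all 2 rows agree on D — 0 pairs.
(E=6, F=41): violating pairs (2,8), (2,11), (8,11) — 3 pairs.
(E=5, F=41): violating pairs (5,7), (5,10) — 2 pairs.

5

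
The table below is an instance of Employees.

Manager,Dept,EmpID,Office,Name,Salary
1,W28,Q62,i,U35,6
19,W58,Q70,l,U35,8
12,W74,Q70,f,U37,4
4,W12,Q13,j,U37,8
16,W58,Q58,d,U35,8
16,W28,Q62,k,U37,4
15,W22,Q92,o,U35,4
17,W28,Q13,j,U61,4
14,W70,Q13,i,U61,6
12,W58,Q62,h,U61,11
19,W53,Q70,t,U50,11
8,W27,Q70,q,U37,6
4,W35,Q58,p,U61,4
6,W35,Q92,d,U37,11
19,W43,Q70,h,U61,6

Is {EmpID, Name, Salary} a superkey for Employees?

All 15 rows have distinct {EmpID, Name, Salary} values, so {EmpID, Name, Salary} → (all attributes) holds and {EmpID, Name, Salary} is a superkey.

Yes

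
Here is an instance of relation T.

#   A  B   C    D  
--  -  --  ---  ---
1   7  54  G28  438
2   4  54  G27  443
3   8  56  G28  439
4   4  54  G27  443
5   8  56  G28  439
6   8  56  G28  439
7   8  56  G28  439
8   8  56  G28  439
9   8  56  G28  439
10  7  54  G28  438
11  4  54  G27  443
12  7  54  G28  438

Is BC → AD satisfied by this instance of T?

(B=54, C=G28): rows 1, 10, 12 → {A,D} = (7, 438), (7, 438), (7, 438) ✓
(B=54, C=G27): rows 2, 4, 11 → {A,D} = (4, 443), (4, 443), (4, 443) ✓
(B=56, C=G28): rows 3, 5, 6, 7, 8, 9 → {A,D} = (8, 439), (8, 439), (8, 439), (8, 439), (8, 439), (8, 439) ✓
Every BC value is associated with a single AD value, so BC → AD holds.

Yes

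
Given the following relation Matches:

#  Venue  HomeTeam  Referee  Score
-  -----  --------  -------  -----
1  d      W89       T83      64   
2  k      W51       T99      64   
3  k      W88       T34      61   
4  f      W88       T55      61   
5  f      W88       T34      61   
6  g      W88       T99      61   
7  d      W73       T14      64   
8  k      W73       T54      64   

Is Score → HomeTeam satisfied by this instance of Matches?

Score=64: rows 1, 2, 7, 8 → HomeTeam takes values {W89, W51, W73} — violation
Score=61: rows 3, 4, 5, 6 → HomeTeam = W88, W88, W88, W88 ✓
Two rows agree on Score but differ on HomeTeam, so Score → HomeTeam does not hold.

No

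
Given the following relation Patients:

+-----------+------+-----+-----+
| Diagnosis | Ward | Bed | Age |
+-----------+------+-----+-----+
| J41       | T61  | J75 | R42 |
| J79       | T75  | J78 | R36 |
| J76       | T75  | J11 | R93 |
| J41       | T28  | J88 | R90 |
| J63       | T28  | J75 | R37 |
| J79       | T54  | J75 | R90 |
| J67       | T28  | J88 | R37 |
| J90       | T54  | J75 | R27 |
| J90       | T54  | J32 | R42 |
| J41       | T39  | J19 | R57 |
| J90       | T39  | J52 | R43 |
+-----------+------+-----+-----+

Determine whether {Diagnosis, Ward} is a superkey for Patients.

Two distinct rows share (Diagnosis=J90, Ward=T54), so {Diagnosis, Ward} does not determine every attribute — not a superkey.

No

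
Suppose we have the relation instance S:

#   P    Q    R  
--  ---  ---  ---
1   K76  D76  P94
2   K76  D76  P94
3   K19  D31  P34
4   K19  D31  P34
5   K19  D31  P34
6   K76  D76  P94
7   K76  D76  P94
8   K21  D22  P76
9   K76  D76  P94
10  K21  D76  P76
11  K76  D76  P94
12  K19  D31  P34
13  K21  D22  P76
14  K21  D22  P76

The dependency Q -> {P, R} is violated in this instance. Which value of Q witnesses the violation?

Q=D76: rows 1, 2, 6, 7, 9, 10, 11 → {P,R} takes values {(K76, P94), (K21, P76)} — violation
Q=D31: rows 3, 4, 5, 12 → {P,R} = (K19, P34), (K19, P34), (K19, P34), (K19, P34) ✓
Q=D22: rows 8, 13, 14 → {P,R} = (K21, P76), (K21, P76), (K21, P76) ✓
The only Q value with inconsistent RHS is Q=D76.

D76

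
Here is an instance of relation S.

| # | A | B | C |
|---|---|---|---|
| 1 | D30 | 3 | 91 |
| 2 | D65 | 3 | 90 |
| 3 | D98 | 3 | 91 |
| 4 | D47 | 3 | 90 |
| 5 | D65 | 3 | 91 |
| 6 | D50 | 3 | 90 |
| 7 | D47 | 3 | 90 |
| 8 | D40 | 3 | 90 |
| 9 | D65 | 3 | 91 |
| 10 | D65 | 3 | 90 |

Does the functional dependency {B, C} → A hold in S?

(B=3, C=91): rows 1, 3, 5, 9 → A takes values {D30, D98, D65} — violation
(B=3, C=90): rows 2, 4, 6, 7, 8, 10 → A takes values {D65, D47, D50, D40} — violation
Two rows agree on {B, C} but differ on A, so {B, C} → A does not hold.

No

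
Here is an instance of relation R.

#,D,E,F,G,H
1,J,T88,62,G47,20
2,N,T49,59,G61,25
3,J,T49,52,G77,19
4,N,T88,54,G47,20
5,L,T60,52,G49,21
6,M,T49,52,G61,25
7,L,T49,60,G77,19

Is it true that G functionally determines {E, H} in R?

Yes

G=G47: rows 1, 4 → {E,H} = (T88, 20), (T88, 20) ✓
G=G61: rows 2, 6 → {E,H} = (T49, 25), (T49, 25) ✓
G=G77: rows 3, 7 → {E,H} = (T49, 19), (T49, 19) ✓
G=G49: row 5 → {E,H} = (T60, 21) ✓
Every G value is associated with a single {E, H} value, so G -> {E, H} holds.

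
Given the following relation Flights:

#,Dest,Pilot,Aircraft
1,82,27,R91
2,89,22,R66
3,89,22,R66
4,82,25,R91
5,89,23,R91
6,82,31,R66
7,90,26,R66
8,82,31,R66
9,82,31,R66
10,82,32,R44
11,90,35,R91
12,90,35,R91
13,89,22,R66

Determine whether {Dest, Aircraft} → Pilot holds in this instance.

No

(Dest=82, Aircraft=R91): rows 1, 4 → Pilot takes values {27, 25} — violation
(Dest=89, Aircraft=R66): rows 2, 3, 13 → Pilot = 22, 22, 22 ✓
(Dest=89, Aircraft=R91): row 5 → Pilot = 23 ✓
(Dest=82, Aircraft=R66): rows 6, 8, 9 → Pilot = 31, 31, 31 ✓
(Dest=90, Aircraft=R66): row 7 → Pilot = 26 ✓
(Dest=82, Aircraft=R44): row 10 → Pilot = 32 ✓
(Dest=90, Aircraft=R91): rows 11, 12 → Pilot = 35, 35 ✓
Two rows agree on {Dest, Aircraft} but differ on Pilot, so {Dest, Aircraft} → Pilot does not hold.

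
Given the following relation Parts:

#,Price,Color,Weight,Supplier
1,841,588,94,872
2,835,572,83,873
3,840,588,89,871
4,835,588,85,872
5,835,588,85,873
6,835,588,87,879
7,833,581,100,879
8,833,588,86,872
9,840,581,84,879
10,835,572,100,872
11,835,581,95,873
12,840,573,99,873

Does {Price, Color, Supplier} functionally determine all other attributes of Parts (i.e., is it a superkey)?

Yes

All 12 rows have distinct {Price, Color, Supplier} values, so {Price, Color, Supplier} → (all attributes) holds and {Price, Color, Supplier} is a superkey.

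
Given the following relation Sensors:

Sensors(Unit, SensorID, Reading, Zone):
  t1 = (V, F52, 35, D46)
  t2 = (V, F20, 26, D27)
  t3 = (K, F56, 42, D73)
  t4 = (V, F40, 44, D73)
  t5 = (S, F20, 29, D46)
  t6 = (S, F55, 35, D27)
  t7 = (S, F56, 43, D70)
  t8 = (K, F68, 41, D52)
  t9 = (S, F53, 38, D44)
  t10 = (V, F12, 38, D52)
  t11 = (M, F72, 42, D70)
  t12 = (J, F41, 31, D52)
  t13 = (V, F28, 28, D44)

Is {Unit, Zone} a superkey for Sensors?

All 13 rows have distinct {Unit, Zone} values, so {Unit, Zone} → (all attributes) holds and {Unit, Zone} is a superkey.

Yes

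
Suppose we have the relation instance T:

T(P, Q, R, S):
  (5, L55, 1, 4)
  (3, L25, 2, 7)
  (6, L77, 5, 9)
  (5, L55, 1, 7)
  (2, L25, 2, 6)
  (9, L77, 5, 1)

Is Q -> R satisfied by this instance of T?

Yes

Q=L55: 2 rows → R = 1, 1 ✓
Q=L25: 2 rows → R = 2, 2 ✓
Q=L77: 2 rows → R = 5, 5 ✓
Every Q value is associated with a single R value, so Q -> R holds.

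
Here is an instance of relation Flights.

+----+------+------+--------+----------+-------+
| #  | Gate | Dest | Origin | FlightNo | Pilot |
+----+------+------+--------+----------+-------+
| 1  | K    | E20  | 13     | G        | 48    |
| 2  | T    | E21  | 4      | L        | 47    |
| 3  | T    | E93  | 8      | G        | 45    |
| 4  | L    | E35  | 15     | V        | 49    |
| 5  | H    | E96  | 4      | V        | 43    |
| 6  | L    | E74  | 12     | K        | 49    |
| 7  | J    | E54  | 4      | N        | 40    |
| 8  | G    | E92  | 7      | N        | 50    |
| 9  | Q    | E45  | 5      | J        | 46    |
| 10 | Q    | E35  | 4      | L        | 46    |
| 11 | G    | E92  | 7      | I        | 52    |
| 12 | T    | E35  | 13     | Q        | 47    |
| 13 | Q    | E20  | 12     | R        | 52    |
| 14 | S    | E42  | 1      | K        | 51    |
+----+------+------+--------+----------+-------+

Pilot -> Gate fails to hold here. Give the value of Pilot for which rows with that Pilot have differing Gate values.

52

Pilot=48: row 1 → Gate = K ✓
Pilot=47: rows 2, 12 → Gate = T, T ✓
Pilot=45: row 3 → Gate = T ✓
Pilot=49: rows 4, 6 → Gate = L, L ✓
Pilot=43: row 5 → Gate = H ✓
Pilot=40: row 7 → Gate = J ✓
Pilot=50: row 8 → Gate = G ✓
Pilot=46: rows 9, 10 → Gate = Q, Q ✓
Pilot=52: rows 11, 13 → Gate takes values {G, Q} — violation
Pilot=51: row 14 → Gate = S ✓
The only Pilot value with inconsistent Gate is Pilot=52.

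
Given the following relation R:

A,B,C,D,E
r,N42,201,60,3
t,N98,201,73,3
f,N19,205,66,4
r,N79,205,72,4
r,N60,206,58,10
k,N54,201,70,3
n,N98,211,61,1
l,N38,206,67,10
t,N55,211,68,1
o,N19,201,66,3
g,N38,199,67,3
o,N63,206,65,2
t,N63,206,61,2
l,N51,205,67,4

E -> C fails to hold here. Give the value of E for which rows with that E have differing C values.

E=3: 5 rows → C takes values {201, 199} — violation
E=4: 3 rows → C = 205, 205, 205 ✓
E=10: 2 rows → C = 206, 206 ✓
E=1: 2 rows → C = 211, 211 ✓
E=2: 2 rows → C = 206, 206 ✓
The only E value with inconsistent C is E=3.

3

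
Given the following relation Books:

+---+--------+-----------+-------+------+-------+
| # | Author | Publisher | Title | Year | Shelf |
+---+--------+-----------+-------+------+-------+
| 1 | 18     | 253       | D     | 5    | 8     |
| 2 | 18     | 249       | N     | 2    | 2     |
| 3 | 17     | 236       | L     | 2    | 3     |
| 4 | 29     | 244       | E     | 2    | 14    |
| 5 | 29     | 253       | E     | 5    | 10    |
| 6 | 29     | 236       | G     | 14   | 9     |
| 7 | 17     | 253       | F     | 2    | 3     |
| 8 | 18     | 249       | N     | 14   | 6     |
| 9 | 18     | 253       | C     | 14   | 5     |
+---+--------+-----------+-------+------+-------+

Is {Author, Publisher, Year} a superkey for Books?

All 9 rows have distinct {Author, Publisher, Year} values, so {Author, Publisher, Year} → (all attributes) holds and {Author, Publisher, Year} is a superkey.

Yes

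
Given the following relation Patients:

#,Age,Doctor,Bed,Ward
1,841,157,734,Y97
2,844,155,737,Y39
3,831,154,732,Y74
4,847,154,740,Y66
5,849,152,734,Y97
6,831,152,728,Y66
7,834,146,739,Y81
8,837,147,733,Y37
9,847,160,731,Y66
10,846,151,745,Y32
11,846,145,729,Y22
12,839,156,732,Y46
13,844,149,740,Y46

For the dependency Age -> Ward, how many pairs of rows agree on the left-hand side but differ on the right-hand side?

Age=844: violating pairs (2,13) — 1 pair.
Age=831: violating pairs (3,6) — 1 pair.
Age=847: all 2 rows agree on Ward — 0 pairs.
Age=846: violating pairs (10,11) — 1 pair.

3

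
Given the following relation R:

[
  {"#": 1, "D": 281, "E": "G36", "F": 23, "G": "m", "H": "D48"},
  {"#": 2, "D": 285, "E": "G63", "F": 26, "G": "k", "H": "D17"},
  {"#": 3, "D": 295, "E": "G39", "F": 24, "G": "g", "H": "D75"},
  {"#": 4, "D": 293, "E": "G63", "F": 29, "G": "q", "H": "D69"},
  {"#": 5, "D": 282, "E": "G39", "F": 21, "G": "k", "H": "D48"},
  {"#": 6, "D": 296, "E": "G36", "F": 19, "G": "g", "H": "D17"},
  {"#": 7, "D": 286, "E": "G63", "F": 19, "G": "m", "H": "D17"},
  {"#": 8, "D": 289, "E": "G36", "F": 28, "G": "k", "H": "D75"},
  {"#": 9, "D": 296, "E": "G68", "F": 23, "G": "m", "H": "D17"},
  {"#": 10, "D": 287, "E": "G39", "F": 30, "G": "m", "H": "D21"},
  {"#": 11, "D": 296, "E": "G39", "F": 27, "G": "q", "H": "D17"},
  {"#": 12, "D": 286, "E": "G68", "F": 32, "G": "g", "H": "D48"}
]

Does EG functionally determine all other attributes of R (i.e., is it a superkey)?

All 12 rows have distinct EG values, so EG → (all attributes) holds and EG is a superkey.

Yes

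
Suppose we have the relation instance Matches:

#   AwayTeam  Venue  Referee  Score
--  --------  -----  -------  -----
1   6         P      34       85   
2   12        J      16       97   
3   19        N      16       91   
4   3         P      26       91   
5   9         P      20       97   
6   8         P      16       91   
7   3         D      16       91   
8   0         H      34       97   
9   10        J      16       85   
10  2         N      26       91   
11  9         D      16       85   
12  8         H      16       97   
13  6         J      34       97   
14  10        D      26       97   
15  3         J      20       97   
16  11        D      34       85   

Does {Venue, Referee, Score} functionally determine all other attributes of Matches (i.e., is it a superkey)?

All 16 rows have distinct {Venue, Referee, Score} values, so {Venue, Referee, Score} → (all attributes) holds and {Venue, Referee, Score} is a superkey.

Yes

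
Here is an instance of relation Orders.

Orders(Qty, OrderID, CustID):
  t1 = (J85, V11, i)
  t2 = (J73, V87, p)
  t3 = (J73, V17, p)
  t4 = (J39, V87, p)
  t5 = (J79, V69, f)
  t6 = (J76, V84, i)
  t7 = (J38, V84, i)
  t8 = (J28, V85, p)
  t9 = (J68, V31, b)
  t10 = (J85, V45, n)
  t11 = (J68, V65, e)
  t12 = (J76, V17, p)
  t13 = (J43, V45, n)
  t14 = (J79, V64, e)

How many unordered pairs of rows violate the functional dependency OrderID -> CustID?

OrderID=V87: all 2 rows agree on CustID — 0 pairs.
OrderID=V17: all 2 rows agree on CustID — 0 pairs.
OrderID=V84: all 2 rows agree on CustID — 0 pairs.
OrderID=V45: all 2 rows agree on CustID — 0 pairs.

0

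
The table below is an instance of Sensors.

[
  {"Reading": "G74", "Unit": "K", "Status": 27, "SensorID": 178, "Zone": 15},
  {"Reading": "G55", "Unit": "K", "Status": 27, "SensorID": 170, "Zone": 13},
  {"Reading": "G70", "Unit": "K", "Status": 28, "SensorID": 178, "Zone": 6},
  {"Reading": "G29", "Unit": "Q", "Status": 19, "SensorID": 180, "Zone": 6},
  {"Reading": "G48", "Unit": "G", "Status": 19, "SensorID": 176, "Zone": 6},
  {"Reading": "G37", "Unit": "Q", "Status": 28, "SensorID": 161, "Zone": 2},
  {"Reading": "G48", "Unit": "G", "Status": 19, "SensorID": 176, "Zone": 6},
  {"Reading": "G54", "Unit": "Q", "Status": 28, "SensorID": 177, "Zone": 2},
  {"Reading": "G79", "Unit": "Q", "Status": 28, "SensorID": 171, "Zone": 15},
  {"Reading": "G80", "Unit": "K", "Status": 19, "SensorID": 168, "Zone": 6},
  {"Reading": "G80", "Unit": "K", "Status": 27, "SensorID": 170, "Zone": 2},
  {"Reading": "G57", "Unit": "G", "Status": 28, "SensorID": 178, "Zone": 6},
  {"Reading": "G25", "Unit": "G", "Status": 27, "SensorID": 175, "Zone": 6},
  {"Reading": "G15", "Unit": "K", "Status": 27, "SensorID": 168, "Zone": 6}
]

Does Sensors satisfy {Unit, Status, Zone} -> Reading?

(Unit=K, Status=27, Zone=15): 1 row → Reading = G74 ✓
(Unit=K, Status=27, Zone=13): 1 row → Reading = G55 ✓
(Unit=K, Status=28, Zone=6): 1 row → Reading = G70 ✓
(Unit=Q, Status=19, Zone=6): 1 row → Reading = G29 ✓
(Unit=G, Status=19, Zone=6): 2 rows → Reading = G48, G48 ✓
(Unit=Q, Status=28, Zone=2): 2 rows → Reading takes values {G37, G54} — violation
(Unit=Q, Status=28, Zone=15): 1 row → Reading = G79 ✓
(Unit=K, Status=19, Zone=6): 1 row → Reading = G80 ✓
(Unit=K, Status=27, Zone=2): 1 row → Reading = G80 ✓
(Unit=G, Status=28, Zone=6): 1 row → Reading = G57 ✓
(Unit=G, Status=27, Zone=6): 1 row → Reading = G25 ✓
(Unit=K, Status=27, Zone=6): 1 row → Reading = G15 ✓
Two rows agree on {Unit, Status, Zone} but differ on Reading, so {Unit, Status, Zone} -> Reading does not hold.

No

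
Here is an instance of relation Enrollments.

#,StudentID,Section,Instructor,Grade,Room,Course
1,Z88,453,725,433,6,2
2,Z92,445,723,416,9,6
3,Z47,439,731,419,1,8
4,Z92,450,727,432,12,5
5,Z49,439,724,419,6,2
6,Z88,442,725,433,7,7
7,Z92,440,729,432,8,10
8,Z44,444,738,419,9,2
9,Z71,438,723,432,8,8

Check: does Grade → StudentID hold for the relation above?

No

Grade=433: rows 1, 6 → StudentID = Z88, Z88 ✓
Grade=416: row 2 → StudentID = Z92 ✓
Grade=419: rows 3, 5, 8 → StudentID takes values {Z47, Z49, Z44} — violation
Grade=432: rows 4, 7, 9 → StudentID takes values {Z92, Z71} — violation
Two rows agree on Grade but differ on StudentID, so Grade → StudentID does not hold.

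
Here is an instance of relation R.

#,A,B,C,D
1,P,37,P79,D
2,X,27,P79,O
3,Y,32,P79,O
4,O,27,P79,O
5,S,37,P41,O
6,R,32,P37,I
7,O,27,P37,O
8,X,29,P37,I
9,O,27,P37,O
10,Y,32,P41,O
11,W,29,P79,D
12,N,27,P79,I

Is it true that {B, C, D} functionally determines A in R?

(B=37, C=P79, D=D): row 1 → A = P ✓
(B=27, C=P79, D=O): rows 2, 4 → A takes values {X, O} — violation
(B=32, C=P79, D=O): row 3 → A = Y ✓
(B=37, C=P41, D=O): row 5 → A = S ✓
(B=32, C=P37, D=I): row 6 → A = R ✓
(B=27, C=P37, D=O): rows 7, 9 → A = O, O ✓
(B=29, C=P37, D=I): row 8 → A = X ✓
(B=32, C=P41, D=O): row 10 → A = Y ✓
(B=29, C=P79, D=D): row 11 → A = W ✓
(B=27, C=P79, D=I): row 12 → A = N ✓
Two rows agree on {B, C, D} but differ on A, so {B, C, D} → A does not hold.

No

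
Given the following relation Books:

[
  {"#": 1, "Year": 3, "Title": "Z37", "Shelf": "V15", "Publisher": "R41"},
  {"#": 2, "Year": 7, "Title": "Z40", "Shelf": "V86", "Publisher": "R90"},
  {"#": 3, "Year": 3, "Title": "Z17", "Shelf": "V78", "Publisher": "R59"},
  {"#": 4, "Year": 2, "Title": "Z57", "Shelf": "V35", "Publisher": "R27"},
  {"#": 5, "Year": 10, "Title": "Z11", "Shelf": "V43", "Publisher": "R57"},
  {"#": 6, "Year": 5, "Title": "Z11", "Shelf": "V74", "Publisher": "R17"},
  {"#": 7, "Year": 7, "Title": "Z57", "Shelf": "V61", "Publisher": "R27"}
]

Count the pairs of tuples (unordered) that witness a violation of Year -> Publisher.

Year=3: violating pairs (1,3) — 1 pair.
Year=7: violating pairs (2,7) — 1 pair.

2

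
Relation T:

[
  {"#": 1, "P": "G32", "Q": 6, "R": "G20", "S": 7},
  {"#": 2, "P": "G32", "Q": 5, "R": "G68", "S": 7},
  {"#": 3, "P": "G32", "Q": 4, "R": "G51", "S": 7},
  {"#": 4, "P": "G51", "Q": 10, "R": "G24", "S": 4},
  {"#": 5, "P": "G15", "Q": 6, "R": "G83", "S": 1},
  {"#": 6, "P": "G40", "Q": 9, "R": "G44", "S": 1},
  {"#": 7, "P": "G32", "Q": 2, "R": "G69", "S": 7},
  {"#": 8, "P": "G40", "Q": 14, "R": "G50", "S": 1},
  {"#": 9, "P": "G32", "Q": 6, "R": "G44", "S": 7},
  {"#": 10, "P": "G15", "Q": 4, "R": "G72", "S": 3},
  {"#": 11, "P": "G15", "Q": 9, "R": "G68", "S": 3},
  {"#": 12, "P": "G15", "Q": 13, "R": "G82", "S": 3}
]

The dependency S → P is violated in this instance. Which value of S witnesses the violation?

S=7: rows 1, 2, 3, 7, 9 → P = G32, G32, G32, G32, G32 ✓
S=4: row 4 → P = G51 ✓
S=1: rows 5, 6, 8 → P takes values {G15, G40} — violation
S=3: rows 10, 11, 12 → P = G15, G15, G15 ✓
The only S value with inconsistent P is S=1.

1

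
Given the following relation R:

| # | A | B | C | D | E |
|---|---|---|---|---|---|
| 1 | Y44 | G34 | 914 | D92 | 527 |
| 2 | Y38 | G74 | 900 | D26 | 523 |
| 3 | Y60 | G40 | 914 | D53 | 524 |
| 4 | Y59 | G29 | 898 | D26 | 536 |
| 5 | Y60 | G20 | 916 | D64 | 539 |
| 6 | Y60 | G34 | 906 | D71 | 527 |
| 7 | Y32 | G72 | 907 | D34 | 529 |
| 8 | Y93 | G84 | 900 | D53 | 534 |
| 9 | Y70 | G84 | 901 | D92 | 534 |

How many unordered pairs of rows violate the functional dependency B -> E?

B=G34: all 2 rows agree on E — 0 pairs.
B=G84: all 2 rows agree on E — 0 pairs.

0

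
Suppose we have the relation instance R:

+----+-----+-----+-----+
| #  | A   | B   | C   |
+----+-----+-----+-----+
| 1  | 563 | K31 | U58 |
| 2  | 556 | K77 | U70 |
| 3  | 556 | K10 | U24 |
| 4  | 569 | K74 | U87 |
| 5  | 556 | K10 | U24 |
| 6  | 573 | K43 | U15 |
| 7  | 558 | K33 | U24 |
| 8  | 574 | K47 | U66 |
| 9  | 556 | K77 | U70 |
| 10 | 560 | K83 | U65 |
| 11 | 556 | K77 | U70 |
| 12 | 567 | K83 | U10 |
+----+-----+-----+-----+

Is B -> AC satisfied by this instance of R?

B=K31: row 1 → {A,C} = (563, U58) ✓
B=K77: rows 2, 9, 11 → {A,C} = (556, U70), (556, U70), (556, U70) ✓
B=K10: rows 3, 5 → {A,C} = (556, U24), (556, U24) ✓
B=K74: row 4 → {A,C} = (569, U87) ✓
B=K43: row 6 → {A,C} = (573, U15) ✓
B=K33: row 7 → {A,C} = (558, U24) ✓
B=K47: row 8 → {A,C} = (574, U66) ✓
B=K83: rows 10, 12 → {A,C} takes values {(560, U65), (567, U10)} — violation
Two rows agree on B but differ on AC, so B -> AC does not hold.

No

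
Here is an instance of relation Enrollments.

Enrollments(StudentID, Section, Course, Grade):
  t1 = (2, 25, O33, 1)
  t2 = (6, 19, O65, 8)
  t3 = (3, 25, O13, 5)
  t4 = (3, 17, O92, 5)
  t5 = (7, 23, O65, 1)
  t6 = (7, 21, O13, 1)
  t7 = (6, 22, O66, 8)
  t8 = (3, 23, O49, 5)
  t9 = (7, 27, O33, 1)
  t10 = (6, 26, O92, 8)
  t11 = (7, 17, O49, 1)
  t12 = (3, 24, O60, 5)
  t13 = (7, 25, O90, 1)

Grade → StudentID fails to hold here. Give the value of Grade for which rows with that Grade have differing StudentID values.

Grade=1: rows 1, 5, 6, 9, 11, 13 → StudentID takes values {2, 7} — violation
Grade=8: rows 2, 7, 10 → StudentID = 6, 6, 6 ✓
Grade=5: rows 3, 4, 8, 12 → StudentID = 3, 3, 3, 3 ✓
The only Grade value with inconsistent StudentID is Grade=1.

1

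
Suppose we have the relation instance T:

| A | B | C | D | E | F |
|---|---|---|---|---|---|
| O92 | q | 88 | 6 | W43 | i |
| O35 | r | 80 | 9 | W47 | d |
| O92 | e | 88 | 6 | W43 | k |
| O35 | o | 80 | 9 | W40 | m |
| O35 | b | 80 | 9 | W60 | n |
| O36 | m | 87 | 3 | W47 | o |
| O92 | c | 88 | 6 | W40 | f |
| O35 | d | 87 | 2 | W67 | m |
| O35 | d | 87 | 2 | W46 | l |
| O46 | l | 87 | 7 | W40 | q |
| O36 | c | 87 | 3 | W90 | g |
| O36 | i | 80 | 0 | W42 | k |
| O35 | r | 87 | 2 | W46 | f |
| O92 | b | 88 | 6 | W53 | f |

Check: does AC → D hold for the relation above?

Yes

(A=O92, C=88): 4 rows → D = 6, 6, 6, 6 ✓
(A=O35, C=80): 3 rows → D = 9, 9, 9 ✓
(A=O36, C=87): 2 rows → D = 3, 3 ✓
(A=O35, C=87): 3 rows → D = 2, 2, 2 ✓
(A=O46, C=87): 1 row → D = 7 ✓
(A=O36, C=80): 1 row → D = 0 ✓
Every AC value is associated with a single D value, so AC → D holds.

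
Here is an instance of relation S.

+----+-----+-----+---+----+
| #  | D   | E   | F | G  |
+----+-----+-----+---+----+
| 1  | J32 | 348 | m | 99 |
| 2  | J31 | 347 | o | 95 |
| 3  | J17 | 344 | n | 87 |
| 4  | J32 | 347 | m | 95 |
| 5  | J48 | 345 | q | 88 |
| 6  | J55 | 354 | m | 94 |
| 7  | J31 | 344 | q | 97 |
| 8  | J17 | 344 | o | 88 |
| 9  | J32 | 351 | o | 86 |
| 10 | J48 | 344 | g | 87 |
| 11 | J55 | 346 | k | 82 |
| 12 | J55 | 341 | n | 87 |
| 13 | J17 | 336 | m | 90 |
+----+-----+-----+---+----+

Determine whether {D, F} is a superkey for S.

Rows 1 and 4 have the same {D, F} value (D=J32, F=m) but are distinct tuples, so {D, F} does not determine every attribute — not a superkey.

No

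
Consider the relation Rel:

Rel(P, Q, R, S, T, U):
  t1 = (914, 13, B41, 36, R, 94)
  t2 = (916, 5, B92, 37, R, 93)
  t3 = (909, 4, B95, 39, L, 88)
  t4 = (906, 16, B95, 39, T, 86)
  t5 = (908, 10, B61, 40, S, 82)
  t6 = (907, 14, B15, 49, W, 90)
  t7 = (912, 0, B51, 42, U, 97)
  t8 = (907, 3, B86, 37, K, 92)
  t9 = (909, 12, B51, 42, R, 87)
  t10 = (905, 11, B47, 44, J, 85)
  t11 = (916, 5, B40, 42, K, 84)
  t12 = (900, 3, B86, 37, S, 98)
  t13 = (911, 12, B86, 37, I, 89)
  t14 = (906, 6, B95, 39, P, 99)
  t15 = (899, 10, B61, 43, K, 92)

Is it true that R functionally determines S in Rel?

R=B41: row 1 → S = 36 ✓
R=B92: row 2 → S = 37 ✓
R=B95: rows 3, 4, 14 → S = 39, 39, 39 ✓
R=B61: rows 5, 15 → S takes values {40, 43} — violation
R=B15: row 6 → S = 49 ✓
R=B51: rows 7, 9 → S = 42, 42 ✓
R=B86: rows 8, 12, 13 → S = 37, 37, 37 ✓
R=B47: row 10 → S = 44 ✓
R=B40: row 11 → S = 42 ✓
Two rows agree on R but differ on S, so R → S does not hold.

No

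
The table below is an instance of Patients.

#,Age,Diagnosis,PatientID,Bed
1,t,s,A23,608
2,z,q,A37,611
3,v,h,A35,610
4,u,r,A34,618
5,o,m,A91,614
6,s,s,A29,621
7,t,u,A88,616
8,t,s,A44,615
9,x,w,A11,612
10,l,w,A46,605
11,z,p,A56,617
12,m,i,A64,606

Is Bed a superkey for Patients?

All 12 rows have distinct Bed values, so Bed → (all attributes) holds and Bed is a superkey.

Yes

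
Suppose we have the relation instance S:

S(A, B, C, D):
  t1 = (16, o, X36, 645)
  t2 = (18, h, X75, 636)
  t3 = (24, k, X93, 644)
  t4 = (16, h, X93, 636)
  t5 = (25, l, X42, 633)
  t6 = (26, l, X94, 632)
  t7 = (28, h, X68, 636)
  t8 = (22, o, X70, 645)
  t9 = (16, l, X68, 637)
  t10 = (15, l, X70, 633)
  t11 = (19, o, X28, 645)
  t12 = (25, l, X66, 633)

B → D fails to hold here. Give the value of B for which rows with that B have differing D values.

B=o: rows 1, 8, 11 → D = 645, 645, 645 ✓
B=h: rows 2, 4, 7 → D = 636, 636, 636 ✓
B=k: row 3 → D = 644 ✓
B=l: rows 5, 6, 9, 10, 12 → D takes values {633, 632, 637} — violation
The only B value with inconsistent D is B=l.

l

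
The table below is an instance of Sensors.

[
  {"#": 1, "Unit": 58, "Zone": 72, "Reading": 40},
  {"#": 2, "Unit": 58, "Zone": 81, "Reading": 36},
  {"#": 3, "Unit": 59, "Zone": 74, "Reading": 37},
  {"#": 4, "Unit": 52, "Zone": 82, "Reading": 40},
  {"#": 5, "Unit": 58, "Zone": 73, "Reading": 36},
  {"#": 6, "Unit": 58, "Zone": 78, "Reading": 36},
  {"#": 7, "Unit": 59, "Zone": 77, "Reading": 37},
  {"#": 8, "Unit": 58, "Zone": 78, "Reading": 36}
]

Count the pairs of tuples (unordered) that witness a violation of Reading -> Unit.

1

Reading=40: violating pairs (1,4) — 1 pair.
Reading=36: all 4 rows agree on Unit — 0 pairs.
Reading=37: all 2 rows agree on Unit — 0 pairs.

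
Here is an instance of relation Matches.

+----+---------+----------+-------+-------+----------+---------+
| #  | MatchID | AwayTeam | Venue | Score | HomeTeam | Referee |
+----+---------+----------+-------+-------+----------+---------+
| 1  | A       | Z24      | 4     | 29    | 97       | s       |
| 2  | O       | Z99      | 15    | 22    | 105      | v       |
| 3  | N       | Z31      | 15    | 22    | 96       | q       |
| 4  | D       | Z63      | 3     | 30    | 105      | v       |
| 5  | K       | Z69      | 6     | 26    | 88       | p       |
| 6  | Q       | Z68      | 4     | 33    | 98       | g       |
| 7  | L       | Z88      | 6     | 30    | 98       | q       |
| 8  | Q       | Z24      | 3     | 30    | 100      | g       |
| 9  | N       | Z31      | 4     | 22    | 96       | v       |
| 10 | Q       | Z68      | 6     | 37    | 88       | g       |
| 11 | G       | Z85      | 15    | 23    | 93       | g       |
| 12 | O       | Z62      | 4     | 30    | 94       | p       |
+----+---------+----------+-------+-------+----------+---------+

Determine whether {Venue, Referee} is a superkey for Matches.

Yes

All 12 rows have distinct {Venue, Referee} values, so {Venue, Referee} → (all attributes) holds and {Venue, Referee} is a superkey.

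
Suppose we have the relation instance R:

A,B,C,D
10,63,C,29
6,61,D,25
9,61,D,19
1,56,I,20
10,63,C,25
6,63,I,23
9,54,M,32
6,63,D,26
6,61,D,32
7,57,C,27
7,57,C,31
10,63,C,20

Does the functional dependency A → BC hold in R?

No

A=10: 3 rows → {B,C} = (63, C), (63, C), (63, C) ✓
A=6: 4 rows → {B,C} takes values {(61, D), (63, I), (63, D)} — violation
A=9: 2 rows → {B,C} takes values {(61, D), (54, M)} — violation
A=1: 1 row → {B,C} = (56, I) ✓
A=7: 2 rows → {B,C} = (57, C), (57, C) ✓
Two rows agree on A but differ on BC, so A → BC does not hold.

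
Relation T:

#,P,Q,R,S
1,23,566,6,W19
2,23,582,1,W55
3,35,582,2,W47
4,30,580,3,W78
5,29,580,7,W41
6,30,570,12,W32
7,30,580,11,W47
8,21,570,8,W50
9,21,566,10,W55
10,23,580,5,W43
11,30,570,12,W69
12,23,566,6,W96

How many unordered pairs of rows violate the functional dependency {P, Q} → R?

1

(P=23, Q=566): all 2 rows agree on R — 0 pairs.
(P=30, Q=580): violating pairs (4,7) — 1 pair.
(P=30, Q=570): all 2 rows agree on R — 0 pairs.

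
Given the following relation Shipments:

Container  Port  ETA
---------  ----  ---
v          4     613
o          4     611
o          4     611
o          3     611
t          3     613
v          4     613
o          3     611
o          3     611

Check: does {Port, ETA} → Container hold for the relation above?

(Port=4, ETA=613): 2 rows → Container = v, v ✓
(Port=4, ETA=611): 2 rows → Container = o, o ✓
(Port=3, ETA=611): 3 rows → Container = o, o, o ✓
(Port=3, ETA=613): 1 row → Container = t ✓
Every {Port, ETA} value is associated with a single Container value, so {Port, ETA} → Container holds.

Yes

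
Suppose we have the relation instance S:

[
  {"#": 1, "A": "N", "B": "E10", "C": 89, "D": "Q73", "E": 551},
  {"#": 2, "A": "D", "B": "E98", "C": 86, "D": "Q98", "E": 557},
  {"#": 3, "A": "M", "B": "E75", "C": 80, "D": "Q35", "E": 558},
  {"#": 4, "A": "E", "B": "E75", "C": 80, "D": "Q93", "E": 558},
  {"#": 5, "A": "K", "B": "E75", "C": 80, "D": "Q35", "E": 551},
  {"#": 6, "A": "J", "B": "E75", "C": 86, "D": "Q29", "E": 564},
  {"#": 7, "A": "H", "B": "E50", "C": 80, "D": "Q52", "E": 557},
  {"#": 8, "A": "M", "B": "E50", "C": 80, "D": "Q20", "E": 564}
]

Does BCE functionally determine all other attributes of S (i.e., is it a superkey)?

No

Rows 3 and 4 have the same BCE value (B=E75, C=80, E=558) but are distinct tuples, so BCE does not determine every attribute — not a superkey.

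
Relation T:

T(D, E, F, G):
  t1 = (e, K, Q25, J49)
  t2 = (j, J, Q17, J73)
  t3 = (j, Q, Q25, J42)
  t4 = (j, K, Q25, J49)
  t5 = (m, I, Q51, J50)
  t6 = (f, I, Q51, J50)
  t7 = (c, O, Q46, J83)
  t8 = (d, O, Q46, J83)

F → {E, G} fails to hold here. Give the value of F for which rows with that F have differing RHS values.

Q25

F=Q25: rows 1, 3, 4 → {E,G} takes values {(K, J49), (Q, J42)} — violation
F=Q17: row 2 → {E,G} = (J, J73) ✓
F=Q51: rows 5, 6 → {E,G} = (I, J50), (I, J50) ✓
F=Q46: rows 7, 8 → {E,G} = (O, J83), (O, J83) ✓
The only F value with inconsistent RHS is F=Q25.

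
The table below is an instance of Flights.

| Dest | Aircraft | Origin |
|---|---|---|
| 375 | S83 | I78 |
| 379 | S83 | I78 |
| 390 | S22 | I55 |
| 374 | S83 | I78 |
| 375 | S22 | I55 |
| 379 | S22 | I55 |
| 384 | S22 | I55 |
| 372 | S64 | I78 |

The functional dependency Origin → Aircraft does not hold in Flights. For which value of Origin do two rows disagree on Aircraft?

I78

Origin=I78: 4 rows → Aircraft takes values {S83, S64} — violation
Origin=I55: 4 rows → Aircraft = S22, S22, S22, S22 ✓
The only Origin value with inconsistent Aircraft is Origin=I78.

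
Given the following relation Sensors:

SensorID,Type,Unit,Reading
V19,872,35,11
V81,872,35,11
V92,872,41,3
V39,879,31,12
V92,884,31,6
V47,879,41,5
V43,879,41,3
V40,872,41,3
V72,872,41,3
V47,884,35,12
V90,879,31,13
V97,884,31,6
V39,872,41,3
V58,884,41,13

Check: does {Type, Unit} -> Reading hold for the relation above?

No

(Type=872, Unit=35): 2 rows → Reading = 11, 11 ✓
(Type=872, Unit=41): 4 rows → Reading = 3, 3, 3, 3 ✓
(Type=879, Unit=31): 2 rows → Reading takes values {12, 13} — violation
(Type=884, Unit=31): 2 rows → Reading = 6, 6 ✓
(Type=879, Unit=41): 2 rows → Reading takes values {5, 3} — violation
(Type=884, Unit=35): 1 row → Reading = 12 ✓
(Type=884, Unit=41): 1 row → Reading = 13 ✓
Two rows agree on {Type, Unit} but differ on Reading, so {Type, Unit} -> Reading does not hold.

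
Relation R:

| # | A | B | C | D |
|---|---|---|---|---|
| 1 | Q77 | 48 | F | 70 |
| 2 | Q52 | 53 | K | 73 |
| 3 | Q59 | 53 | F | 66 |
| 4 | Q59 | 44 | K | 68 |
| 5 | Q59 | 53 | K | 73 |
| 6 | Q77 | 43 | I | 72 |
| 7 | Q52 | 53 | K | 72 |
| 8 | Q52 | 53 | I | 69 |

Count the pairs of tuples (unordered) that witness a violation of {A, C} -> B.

(A=Q52, C=K): all 2 rows agree on B — 0 pairs.
(A=Q59, C=K): violating pairs (4,5) — 1 pair.

1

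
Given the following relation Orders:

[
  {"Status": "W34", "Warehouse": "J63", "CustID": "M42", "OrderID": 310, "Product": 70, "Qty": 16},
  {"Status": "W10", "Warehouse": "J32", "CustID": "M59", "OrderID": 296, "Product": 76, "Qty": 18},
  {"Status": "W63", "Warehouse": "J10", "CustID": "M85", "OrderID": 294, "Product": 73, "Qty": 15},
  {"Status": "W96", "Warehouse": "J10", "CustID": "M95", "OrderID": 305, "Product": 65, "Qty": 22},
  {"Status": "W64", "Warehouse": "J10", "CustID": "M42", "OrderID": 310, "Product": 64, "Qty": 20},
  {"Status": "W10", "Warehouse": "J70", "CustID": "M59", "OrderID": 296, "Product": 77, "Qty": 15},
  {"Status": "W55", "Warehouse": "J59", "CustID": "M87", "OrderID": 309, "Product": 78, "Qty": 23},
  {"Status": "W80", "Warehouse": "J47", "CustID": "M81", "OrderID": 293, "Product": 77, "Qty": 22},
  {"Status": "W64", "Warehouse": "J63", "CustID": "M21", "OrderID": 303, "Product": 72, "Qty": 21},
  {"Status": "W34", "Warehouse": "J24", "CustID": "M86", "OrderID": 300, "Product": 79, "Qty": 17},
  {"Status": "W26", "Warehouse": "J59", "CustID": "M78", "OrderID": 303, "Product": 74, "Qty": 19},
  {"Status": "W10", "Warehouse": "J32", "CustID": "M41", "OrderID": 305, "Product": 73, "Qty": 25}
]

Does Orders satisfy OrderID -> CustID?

OrderID=310: 2 rows → CustID = M42, M42 ✓
OrderID=296: 2 rows → CustID = M59, M59 ✓
OrderID=294: 1 row → CustID = M85 ✓
OrderID=305: 2 rows → CustID takes values {M95, M41} — violation
OrderID=309: 1 row → CustID = M87 ✓
OrderID=293: 1 row → CustID = M81 ✓
OrderID=303: 2 rows → CustID takes values {M21, M78} — violation
OrderID=300: 1 row → CustID = M86 ✓
Two rows agree on OrderID but differ on CustID, so OrderID -> CustID does not hold.

No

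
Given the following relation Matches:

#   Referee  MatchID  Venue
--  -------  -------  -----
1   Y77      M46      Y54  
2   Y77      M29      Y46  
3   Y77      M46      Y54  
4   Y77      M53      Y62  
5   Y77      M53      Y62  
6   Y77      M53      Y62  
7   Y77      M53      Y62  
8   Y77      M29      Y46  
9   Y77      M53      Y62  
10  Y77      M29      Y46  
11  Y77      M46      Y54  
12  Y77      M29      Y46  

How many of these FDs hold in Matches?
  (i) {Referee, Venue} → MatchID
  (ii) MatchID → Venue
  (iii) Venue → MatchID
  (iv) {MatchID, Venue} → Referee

(i) {Referee, Venue} → MatchID: every LHS value maps to a single RHS value — holds.
(ii) MatchID → Venue: every LHS value maps to a single RHS value — holds.
(iii) Venue → MatchID: every LHS value maps to a single RHS value — holds.
(iv) {MatchID, Venue} → Referee: every LHS value maps to a single RHS value — holds.
4 of the 4 dependencies hold.

4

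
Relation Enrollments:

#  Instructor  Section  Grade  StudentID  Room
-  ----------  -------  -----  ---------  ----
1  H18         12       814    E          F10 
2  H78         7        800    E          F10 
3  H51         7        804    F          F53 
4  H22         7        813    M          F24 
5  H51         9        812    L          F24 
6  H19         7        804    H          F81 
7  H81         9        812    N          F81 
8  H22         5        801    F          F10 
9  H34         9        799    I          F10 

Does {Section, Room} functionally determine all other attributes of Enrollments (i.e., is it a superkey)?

Yes

All 9 rows have distinct {Section, Room} values, so {Section, Room} → (all attributes) holds and {Section, Room} is a superkey.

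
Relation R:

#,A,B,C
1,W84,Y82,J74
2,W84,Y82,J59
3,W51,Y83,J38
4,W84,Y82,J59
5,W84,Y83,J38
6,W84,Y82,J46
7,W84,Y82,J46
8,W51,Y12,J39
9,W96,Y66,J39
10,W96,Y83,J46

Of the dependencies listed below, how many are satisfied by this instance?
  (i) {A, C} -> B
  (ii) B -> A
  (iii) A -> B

1

(i) {A, C} -> B: every LHS value maps to a single RHS value — holds.
(ii) B -> A: B=Y83: rows 3, 5, 10 → A takes values {W51, W84, W96} — violation — fails.
(iii) A -> B: A=W84: rows 1, 2, 4, 5, 6, 7 → B takes values {Y82, Y83} — violation; A=W51: rows 3, 8 → B takes values {Y83, Y12} — violation; A=W96: rows 9, 10 → B takes values {Y66, Y83} — violation — fails.
1 of the 3 dependencies holds.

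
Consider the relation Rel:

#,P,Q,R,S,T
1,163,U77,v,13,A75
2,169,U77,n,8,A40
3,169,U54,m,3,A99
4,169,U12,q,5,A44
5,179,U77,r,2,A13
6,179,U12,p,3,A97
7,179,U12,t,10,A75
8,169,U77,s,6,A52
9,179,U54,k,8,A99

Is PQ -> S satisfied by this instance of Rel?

(P=163, Q=U77): row 1 → S = 13 ✓
(P=169, Q=U77): rows 2, 8 → S takes values {8, 6} — violation
(P=169, Q=U54): row 3 → S = 3 ✓
(P=169, Q=U12): row 4 → S = 5 ✓
(P=179, Q=U77): row 5 → S = 2 ✓
(P=179, Q=U12): rows 6, 7 → S takes values {3, 10} — violation
(P=179, Q=U54): row 9 → S = 8 ✓
Two rows agree on PQ but differ on S, so PQ -> S does not hold.

No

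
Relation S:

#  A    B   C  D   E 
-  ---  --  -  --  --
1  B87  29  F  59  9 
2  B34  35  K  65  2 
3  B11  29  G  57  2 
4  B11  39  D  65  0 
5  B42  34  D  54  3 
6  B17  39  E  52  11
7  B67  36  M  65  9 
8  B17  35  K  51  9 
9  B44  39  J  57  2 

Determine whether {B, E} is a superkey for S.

Yes

All 9 rows have distinct {B, E} values, so {B, E} → (all attributes) holds and {B, E} is a superkey.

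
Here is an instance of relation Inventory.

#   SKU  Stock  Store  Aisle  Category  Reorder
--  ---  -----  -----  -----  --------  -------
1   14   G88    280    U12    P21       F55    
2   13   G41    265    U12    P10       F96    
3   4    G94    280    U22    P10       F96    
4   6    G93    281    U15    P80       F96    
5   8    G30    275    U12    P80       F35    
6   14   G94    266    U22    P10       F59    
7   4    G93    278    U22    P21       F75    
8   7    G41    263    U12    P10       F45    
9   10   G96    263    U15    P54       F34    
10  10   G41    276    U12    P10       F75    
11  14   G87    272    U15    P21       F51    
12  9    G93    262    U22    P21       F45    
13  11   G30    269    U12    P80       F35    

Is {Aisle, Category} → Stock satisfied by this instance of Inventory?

Yes

(Aisle=U12, Category=P21): row 1 → Stock = G88 ✓
(Aisle=U12, Category=P10): rows 2, 8, 10 → Stock = G41, G41, G41 ✓
(Aisle=U22, Category=P10): rows 3, 6 → Stock = G94, G94 ✓
(Aisle=U15, Category=P80): row 4 → Stock = G93 ✓
(Aisle=U12, Category=P80): rows 5, 13 → Stock = G30, G30 ✓
(Aisle=U22, Category=P21): rows 7, 12 → Stock = G93, G93 ✓
(Aisle=U15, Category=P54): row 9 → Stock = G96 ✓
(Aisle=U15, Category=P21): row 11 → Stock = G87 ✓
Every {Aisle, Category} value is associated with a single Stock value, so {Aisle, Category} → Stock holds.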